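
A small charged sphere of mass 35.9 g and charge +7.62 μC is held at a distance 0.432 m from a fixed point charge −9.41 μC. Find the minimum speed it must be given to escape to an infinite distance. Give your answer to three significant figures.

To just escape, total mechanical energy must reach zero at infinity: ½mv²_min + U = 0, so ½mv²_min = −U = |kQq|/r.
|U| = |kQq|/r = (8.99×10⁹ N·m²/C²)(9.41×10⁻⁶)(7.62×10⁻⁶)/(0.432) = 1.49 J.
v_min = √(2|U|/m) = √(2·1.49/0.0359) = 9.12 m/s.

9.12 m/s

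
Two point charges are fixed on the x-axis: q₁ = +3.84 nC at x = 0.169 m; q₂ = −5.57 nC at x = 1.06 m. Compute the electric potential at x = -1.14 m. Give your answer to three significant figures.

Electric potential is a scalar, so the contributions from each charge add algebraically: V = Σ kqᵢ/rᵢ.
Distances from the field point to each charge: r₁ = 1.31 m, r₂ = 2.20 m.
V = k[(3.84×10⁻⁹)/(1.31) + (-5.57×10⁻⁹)/(2.20)] = 3.61 V.

3.61 V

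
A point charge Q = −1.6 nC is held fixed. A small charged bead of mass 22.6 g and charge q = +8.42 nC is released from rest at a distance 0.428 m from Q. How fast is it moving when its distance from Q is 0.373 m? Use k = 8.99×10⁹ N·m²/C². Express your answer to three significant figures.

Only the electrostatic force acts, so mechanical energy is conserved: ½mv² = U₁ − U₂ = kQq(1/r₁ − 1/r₂).
U₁ − U₂ = (8.99×10⁹ N·m²/C²)(-1.60×10⁻⁹ C)(8.42×10⁻⁹ C)(1/0.428 − 1/0.373) = 4.17×10⁻⁸ J.
v = √(2·4.17×10⁻⁸/0.0226) = 1.92×10⁻³ m/s.

1.92×10⁻³ m/s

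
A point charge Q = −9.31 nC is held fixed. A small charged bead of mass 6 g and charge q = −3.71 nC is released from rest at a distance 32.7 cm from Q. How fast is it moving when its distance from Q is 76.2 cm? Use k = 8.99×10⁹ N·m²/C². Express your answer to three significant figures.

0.0134 m/s

Only the electrostatic force acts, so mechanical energy is conserved: ½mv² = U₁ − U₂ = kQq(1/r₁ − 1/r₂).
U₁ − U₂ = (8.99×10⁹ N·m²/C²)(-9.31×10⁻⁹ C)(-3.71×10⁻⁹ C)(1/0.327 − 1/0.762) = 5.42×10⁻⁷ J.
v = √(2·5.42×10⁻⁷/6.00×10⁻³) = 0.0134 m/s.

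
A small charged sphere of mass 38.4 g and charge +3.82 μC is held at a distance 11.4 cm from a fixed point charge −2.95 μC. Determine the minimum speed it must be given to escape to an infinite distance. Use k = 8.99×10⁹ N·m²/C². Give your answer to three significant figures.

6.80 m/s

To just escape, total mechanical energy must reach zero at infinity: ½mv²_min + U = 0, so ½mv²_min = −U = |kQq|/r.
|U| = |kQq|/r = (8.99×10⁹ N·m²/C²)(2.95×10⁻⁶)(3.82×10⁻⁶)/(0.114) = 0.889 J.
v_min = √(2|U|/m) = √(2·0.889/0.0384) = 6.80 m/s.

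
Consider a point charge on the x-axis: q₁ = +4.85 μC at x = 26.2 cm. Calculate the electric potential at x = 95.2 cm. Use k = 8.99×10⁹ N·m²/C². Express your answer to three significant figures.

6.32×10⁴ V

The total potential is the scalar sum of each charge's contribution, V = Σ kqᵢ/rᵢ.
V = k[(4.85×10⁻⁶)/(0.690)] = 6.32×10⁴ V.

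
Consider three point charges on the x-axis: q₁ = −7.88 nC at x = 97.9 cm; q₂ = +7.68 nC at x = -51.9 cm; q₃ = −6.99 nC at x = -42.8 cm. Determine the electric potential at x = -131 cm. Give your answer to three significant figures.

The total potential is the scalar sum of each charge's contribution, V = Σ kqᵢ/rᵢ.
Distances from the field point to each charge: r₁ = 2.29 m, r₂ = 0.791 m, r₃ = 0.882 m.
V = k[(-7.88×10⁻⁹)/(2.29) + (7.68×10⁻⁹)/(0.791) + (-6.99×10⁻⁹)/(0.882)] = -14.9 V.

-14.9 V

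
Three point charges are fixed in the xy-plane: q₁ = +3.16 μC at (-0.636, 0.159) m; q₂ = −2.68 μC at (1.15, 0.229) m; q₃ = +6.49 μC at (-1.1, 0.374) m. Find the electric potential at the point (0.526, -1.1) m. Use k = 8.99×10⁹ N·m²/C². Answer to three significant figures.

2.68×10⁴ V

Electric potential is a scalar, so the contributions from each charge add algebraically: V = Σ kqᵢ/rᵢ.
Distances from the field point to each charge: r₁ = 1.71 m, r₂ = 1.47 m, r₃ = 2.19 m.
V = k[(3.16×10⁻⁶)/(1.71) + (-2.68×10⁻⁶)/(1.47) + (6.49×10⁻⁶)/(2.19)] = 2.68×10⁴ V.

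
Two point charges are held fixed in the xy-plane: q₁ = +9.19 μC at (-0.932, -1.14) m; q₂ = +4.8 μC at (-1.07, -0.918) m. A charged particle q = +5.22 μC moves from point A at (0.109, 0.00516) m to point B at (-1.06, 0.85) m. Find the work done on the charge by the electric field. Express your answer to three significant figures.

0.0854 J

The work done by the electric force is W_field = −ΔU = −q(V_B − V_A) = q(V_A − V_B).
At A: distances to the source charges are 1.55 m, 1.50 m; V_A = Σ kqᵢ/rᵢ = 8.22×10⁴ V.
At B: distances to the source charges are 1.99 m, 1.77 m; V_B = Σ kqᵢ/rᵢ = 6.58×10⁴ V.
ΔV = V_B − V_A = -1.64×10⁴ V.
W_field = −qΔV = −(5.22×10⁻⁶ C)(-1.64×10⁴ V) = 0.0854 J.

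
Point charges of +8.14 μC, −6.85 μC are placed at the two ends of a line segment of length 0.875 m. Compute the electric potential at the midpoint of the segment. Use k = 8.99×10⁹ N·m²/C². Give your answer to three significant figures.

2.65×10⁴ V

The total potential is the scalar sum of each charge's contribution, V = Σ kqᵢ/rᵢ.
Each charge is 0.438 m from the midpoint.
V = k[(8.14×10⁻⁶)/(0.438) + (-6.85×10⁻⁶)/(0.438)] = 2.65×10⁴ V.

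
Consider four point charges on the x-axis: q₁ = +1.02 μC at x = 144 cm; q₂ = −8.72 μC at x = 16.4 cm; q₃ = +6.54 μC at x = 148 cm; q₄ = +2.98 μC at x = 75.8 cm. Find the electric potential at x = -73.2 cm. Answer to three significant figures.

Electric potential is a scalar, so the contributions from each charge add algebraically: V = Σ kqᵢ/rᵢ.
Distances from the field point to each charge: r₁ = 2.17 m, r₂ = 0.896 m, r₃ = 2.21 m, r₄ = 1.49 m.
V = k[(1.02×10⁻⁶)/(2.17) + (-8.72×10⁻⁶)/(0.896) + (6.54×10⁻⁶)/(2.21) + (2.98×10⁻⁶)/(1.49)] = -3.87×10⁴ V.

-3.87×10⁴ V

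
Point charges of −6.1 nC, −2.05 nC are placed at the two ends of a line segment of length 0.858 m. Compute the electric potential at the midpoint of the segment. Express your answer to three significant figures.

The total potential is the scalar sum of each charge's contribution, V = Σ kqᵢ/rᵢ.
Each charge is 0.429 m from the midpoint.
V = k[(-6.10×10⁻⁹)/(0.429) + (-2.05×10⁻⁹)/(0.429)] = -171 V.

-171 V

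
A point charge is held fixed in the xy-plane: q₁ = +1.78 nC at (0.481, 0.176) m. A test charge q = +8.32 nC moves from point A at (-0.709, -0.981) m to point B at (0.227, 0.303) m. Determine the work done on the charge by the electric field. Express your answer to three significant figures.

-3.89×10⁻⁷ J

The work done by the electric force is W_field = −ΔU = −q(V_B − V_A) = q(V_A − V_B).
At A: distance to the source charge is 1.66 m; V_A = kq₁/r = 9.64 V.
At B: distance to the source charge is 0.284 m; V_B = kq₁/r = 56.3 V.
ΔV = V_B − V_A = 46.7 V.
W_field = −qΔV = −(8.32×10⁻⁹ C)(46.7 V) = -3.89×10⁻⁷ J.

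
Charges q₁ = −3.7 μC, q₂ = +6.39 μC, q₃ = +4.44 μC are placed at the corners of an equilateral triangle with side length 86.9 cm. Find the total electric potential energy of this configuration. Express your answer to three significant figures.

-0.121 J

The assembly work is the sum of pairwise potential energies, U = Σ_{i<j} kqᵢqⱼ/rᵢⱼ.
All three pair separations equal the side length, 0.869 m.
U = (-0.245) + (-0.170) + (0.294) = -0.121 J.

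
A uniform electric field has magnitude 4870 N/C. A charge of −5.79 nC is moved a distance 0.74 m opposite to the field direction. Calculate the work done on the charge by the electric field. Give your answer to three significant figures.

The potential change for a displacement 0.74 m opposite to the field direction is ΔV = +Ed = 3600 V.
W_field = −qΔV = 2.09×10⁻⁵ J.

2.09×10⁻⁵ J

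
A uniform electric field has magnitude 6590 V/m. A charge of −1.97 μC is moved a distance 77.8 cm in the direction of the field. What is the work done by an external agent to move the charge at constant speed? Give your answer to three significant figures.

The potential change for a displacement 77.8 cm in the direction of the field is ΔV = −Ed = -5130 V.
W_ext = qΔV = 0.0101 J.

0.0101 J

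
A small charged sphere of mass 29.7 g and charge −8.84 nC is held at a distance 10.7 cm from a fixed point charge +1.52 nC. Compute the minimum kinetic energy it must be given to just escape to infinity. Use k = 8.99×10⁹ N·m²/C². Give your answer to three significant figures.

To just escape, total mechanical energy must reach zero at infinity: ½mv²_min + U = 0, so ½mv²_min = −U = |kQq|/r.
|U| = |kQq|/r = (8.99×10⁹ N·m²/C²)(1.52×10⁻⁹)(8.84×10⁻⁹)/(0.107) = 1.13×10⁻⁶ J.

1.13×10⁻⁶ J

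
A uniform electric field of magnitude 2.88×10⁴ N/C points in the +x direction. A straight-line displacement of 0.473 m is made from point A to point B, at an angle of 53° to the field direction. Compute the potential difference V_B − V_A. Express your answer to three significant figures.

-8200 V

Only the component of displacement along E changes the potential: ΔV = −E·d·cosθ.
ΔV = −(2.88×10⁴ V/m)(0.473 m)cos53° = -8200 V.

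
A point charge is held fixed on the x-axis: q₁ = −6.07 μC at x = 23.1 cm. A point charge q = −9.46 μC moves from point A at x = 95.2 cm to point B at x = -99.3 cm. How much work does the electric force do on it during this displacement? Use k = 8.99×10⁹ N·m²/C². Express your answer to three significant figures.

The work done by the electric force is W_field = −ΔU = −q(V_B − V_A) = q(V_A − V_B).
At A: distance to the source charge is 0.721 m; V_A = kq₁/r = -7.57×10⁴ V.
At B: distance to the source charge is 1.22 m; V_B = kq₁/r = -4.46×10⁴ V.
ΔV = V_B − V_A = 3.11×10⁴ V.
W_field = −qΔV = −(-9.46×10⁻⁶ C)(3.11×10⁴ V) = 0.294 J.

0.294 J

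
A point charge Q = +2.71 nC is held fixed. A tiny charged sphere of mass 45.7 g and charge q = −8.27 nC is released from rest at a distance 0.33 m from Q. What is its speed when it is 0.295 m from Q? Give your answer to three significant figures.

Only the electrostatic force acts, so mechanical energy is conserved: ½mv² = U₁ − U₂ = kQq(1/r₁ − 1/r₂).
U₁ − U₂ = (8.99×10⁹ N·m²/C²)(2.71×10⁻⁹ C)(-8.27×10⁻⁹ C)(1/0.330 − 1/0.295) = 7.24×10⁻⁸ J.
v = √(2·7.24×10⁻⁸/0.0457) = 1.78×10⁻³ m/s.

1.78×10⁻³ m/s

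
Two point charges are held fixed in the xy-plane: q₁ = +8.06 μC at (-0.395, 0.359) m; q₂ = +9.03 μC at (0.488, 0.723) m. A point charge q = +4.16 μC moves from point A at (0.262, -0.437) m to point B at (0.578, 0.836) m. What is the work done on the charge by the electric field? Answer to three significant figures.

The work done by the electric force is W_field = −ΔU = −q(V_B − V_A) = q(V_A − V_B).
At A: distances to the source charges are 1.03 m, 1.18 m; V_A = Σ kqᵢ/rᵢ = 1.39×10⁵ V.
At B: distances to the source charges are 1.08 m, 0.144 m; V_B = Σ kqᵢ/rᵢ = 6.29×10⁵ V.
ΔV = V_B − V_A = 4.90×10⁵ V.
W_field = −qΔV = −(4.16×10⁻⁶ C)(4.90×10⁵ V) = -2.04 J.

-2.04 J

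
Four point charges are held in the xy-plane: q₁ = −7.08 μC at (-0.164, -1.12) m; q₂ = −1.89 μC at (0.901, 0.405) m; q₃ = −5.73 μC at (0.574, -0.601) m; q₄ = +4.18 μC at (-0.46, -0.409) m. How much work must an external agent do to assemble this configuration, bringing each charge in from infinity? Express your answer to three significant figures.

The assembly work is the sum of pairwise potential energies, U = Σ_{i<j} kqᵢqⱼ/rᵢⱼ.
Pair separations: r₁₂ = 1.86 m, r₁₃ = 0.902 m, r₁₄ = 0.770 m, r₂₃ = 1.06 m, r₂₄ = 1.59 m, r₃₄ = 1.05 m.
Summing all 6 pair terms gives U = -0.0340 J.

-0.0340 J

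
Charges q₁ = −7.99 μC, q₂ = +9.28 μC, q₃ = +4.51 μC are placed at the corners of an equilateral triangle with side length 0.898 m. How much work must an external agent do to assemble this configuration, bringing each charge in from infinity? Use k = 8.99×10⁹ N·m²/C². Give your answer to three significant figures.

-0.684 J

The assembly work is the sum of pairwise potential energies, U = Σ_{i<j} kqᵢqⱼ/rᵢⱼ.
All three pair separations equal the side length, 0.898 m.
U = (-0.742) + (-0.361) + (0.419) = -0.684 J.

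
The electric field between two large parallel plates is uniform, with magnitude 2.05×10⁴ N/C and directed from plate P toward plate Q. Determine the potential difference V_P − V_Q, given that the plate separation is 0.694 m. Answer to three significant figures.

1.42×10⁴ V

In a uniform field, potential decreases in the direction of E: ΔV = −E·d for a displacement d parallel to E.
Going from Q to P is a displacement of 0.694 m opposite to the field, so V_P − V_Q = +Ed = 1.42×10⁴ V.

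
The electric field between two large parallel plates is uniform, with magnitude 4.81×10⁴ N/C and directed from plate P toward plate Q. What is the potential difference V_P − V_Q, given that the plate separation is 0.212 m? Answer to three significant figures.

1.02×10⁴ V

In a uniform field, potential decreases in the direction of E: ΔV = −E·d for a displacement d parallel to E.
Going from Q to P is a displacement of 0.212 m opposite to the field, so V_P − V_Q = +Ed = 1.02×10⁴ V.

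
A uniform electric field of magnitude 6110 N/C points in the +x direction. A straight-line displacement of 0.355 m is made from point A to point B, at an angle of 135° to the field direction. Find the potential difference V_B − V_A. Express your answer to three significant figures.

Only the component of displacement along E changes the potential: ΔV = −E·d·cosθ.
ΔV = −(6110 V/m)(0.355 m)cos135° = 1530 V.

1530 V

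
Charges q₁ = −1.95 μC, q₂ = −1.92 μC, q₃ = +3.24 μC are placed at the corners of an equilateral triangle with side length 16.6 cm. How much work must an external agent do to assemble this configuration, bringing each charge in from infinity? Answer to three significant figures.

-0.476 J

The work to assemble the configuration equals its total potential energy, U = Σ kqᵢqⱼ/rᵢⱼ over all pairs.
All three pair separations equal the side length, 0.166 m.
U = (0.203) + (-0.342) + (-0.337) = -0.476 J.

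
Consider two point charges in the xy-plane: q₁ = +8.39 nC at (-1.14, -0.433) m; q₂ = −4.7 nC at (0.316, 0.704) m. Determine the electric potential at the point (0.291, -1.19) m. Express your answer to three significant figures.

24.3 V

The total potential is the scalar sum of each charge's contribution, V = Σ kqᵢ/rᵢ.
Distances from the field point to each charge: r₁ = 1.62 m, r₂ = 1.89 m.
V = k[(8.39×10⁻⁹)/(1.62) + (-4.70×10⁻⁹)/(1.89)] = 24.3 V.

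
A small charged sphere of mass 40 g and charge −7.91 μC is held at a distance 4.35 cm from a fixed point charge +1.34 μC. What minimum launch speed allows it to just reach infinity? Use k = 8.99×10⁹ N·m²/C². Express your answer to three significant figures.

10.5 m/s

To just escape, total mechanical energy must reach zero at infinity: ½mv²_min + U = 0, so ½mv²_min = −U = |kQq|/r.
|U| = |kQq|/r = (8.99×10⁹ N·m²/C²)(1.34×10⁻⁶)(7.91×10⁻⁶)/(0.0435) = 2.19 J.
v_min = √(2|U|/m) = √(2·2.19/0.0400) = 10.5 m/s.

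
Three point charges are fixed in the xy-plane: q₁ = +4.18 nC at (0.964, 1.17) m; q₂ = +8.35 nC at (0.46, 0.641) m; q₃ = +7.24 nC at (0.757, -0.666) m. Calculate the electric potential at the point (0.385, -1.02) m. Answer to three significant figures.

Electric potential is a scalar, so the contributions from each charge add algebraically: V = Σ kqᵢ/rᵢ.
Distances from the field point to each charge: r₁ = 2.27 m, r₂ = 1.66 m, r₃ = 0.514 m.
V = k[(4.18×10⁻⁹)/(2.27) + (8.35×10⁻⁹)/(1.66) + (7.24×10⁻⁹)/(0.514)] = 188 V.

188 V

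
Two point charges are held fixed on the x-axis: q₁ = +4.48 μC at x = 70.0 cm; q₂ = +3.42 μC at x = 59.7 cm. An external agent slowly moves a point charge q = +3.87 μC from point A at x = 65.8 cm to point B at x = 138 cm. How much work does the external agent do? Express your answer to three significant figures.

For quasistatic motion the external work equals the change in potential energy: W_ext = qΔV = q(V_B − V_A).
At A: distances to the source charges are 0.0420 m, 0.0610 m; V_A = Σ kqᵢ/rᵢ = 1.46×10⁶ V.
At B: distances to the source charges are 0.680 m, 0.783 m; V_B = Σ kqᵢ/rᵢ = 9.85×10⁴ V.
ΔV = V_B − V_A = -1.36×10⁶ V.
W_ext = qΔV = (3.87×10⁻⁶ C)(-1.36×10⁶ V) = -5.28 J.

-5.28 J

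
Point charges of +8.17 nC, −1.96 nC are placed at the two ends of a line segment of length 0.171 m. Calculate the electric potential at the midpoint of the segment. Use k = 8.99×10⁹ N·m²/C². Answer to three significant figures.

653 V

The total potential is the scalar sum of each charge's contribution, V = Σ kqᵢ/rᵢ.
Each charge is 0.0855 m from the midpoint.
V = k[(8.17×10⁻⁹)/(0.0855) + (-1.96×10⁻⁹)/(0.0855)] = 653 V.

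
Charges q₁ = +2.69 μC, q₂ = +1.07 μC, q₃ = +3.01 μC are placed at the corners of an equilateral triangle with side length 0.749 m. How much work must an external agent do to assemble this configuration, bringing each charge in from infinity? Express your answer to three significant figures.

The assembly work is the sum of pairwise potential energies, U = Σ_{i<j} kqᵢqⱼ/rᵢⱼ.
All three pair separations equal the side length, 0.749 m.
U = (0.0345) + (0.0972) + (0.0387) = 0.170 J.

0.170 J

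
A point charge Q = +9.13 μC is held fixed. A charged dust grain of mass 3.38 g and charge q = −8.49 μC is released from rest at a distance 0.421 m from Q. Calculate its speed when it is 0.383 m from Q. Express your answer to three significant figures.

Only the electrostatic force acts, so mechanical energy is conserved: ½mv² = U₁ − U₂ = kQq(1/r₁ − 1/r₂).
U₁ − U₂ = (8.99×10⁹ N·m²/C²)(9.13×10⁻⁶ C)(-8.49×10⁻⁶ C)(1/0.421 − 1/0.383) = 0.164 J.
v = √(2·0.164/3.38×10⁻³) = 9.86 m/s.

9.86 m/s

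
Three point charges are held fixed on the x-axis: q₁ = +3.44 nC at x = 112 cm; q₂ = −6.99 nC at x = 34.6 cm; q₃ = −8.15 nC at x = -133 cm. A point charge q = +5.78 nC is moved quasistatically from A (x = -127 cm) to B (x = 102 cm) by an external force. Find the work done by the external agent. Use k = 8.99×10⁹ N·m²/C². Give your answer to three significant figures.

8.28×10⁻⁶ J

For quasistatic motion the external work equals the change in potential energy: W_ext = qΔV = q(V_B − V_A).
At A: distances to the source charges are 2.39 m, 1.62 m, 0.0600 m; V_A = Σ kqᵢ/rᵢ = -1250 V.
At B: distances to the source charges are 0.100 m, 0.674 m, 2.35 m; V_B = Σ kqᵢ/rᵢ = 185 V.
ΔV = V_B − V_A = 1430 V.
W_ext = qΔV = (5.78×10⁻⁹ C)(1430 V) = 8.28×10⁻⁶ J.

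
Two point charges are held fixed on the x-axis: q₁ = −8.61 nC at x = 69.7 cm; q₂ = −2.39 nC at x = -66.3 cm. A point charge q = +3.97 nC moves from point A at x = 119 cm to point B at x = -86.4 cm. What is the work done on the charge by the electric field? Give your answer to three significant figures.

The work done by the electric force is W_field = −ΔU = −q(V_B − V_A) = q(V_A − V_B).
At A: distances to the source charges are 0.493 m, 1.85 m; V_A = Σ kqᵢ/rᵢ = -169 V.
At B: distances to the source charges are 1.56 m, 0.201 m; V_B = Σ kqᵢ/rᵢ = -156 V.
ΔV = V_B − V_A = 12.1 V.
W_field = −qΔV = −(3.97×10⁻⁹ C)(12.1 V) = -4.81×10⁻⁸ J.

-4.81×10⁻⁸ J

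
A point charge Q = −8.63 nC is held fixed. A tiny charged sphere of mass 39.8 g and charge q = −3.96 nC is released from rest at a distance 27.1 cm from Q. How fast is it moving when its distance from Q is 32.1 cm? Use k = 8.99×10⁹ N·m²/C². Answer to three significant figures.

2.98×10⁻³ m/s

Only the electrostatic force acts, so mechanical energy is conserved: ½mv² = U₁ − U₂ = kQq(1/r₁ − 1/r₂).
U₁ − U₂ = (8.99×10⁹ N·m²/C²)(-8.63×10⁻⁹ C)(-3.96×10⁻⁹ C)(1/0.271 − 1/0.321) = 1.77×10⁻⁷ J.
v = √(2·1.77×10⁻⁷/0.0398) = 2.98×10⁻³ m/s.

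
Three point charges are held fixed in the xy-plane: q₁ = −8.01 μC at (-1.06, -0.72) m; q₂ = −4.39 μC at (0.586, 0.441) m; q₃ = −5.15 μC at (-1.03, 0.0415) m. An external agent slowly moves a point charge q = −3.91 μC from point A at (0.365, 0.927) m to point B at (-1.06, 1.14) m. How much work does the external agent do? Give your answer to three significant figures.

For quasistatic motion the external work equals the change in potential energy: W_ext = qΔV = q(V_B − V_A).
At A: distances to the source charges are 2.18 m, 0.534 m, 1.65 m; V_A = Σ kqᵢ/rᵢ = -1.35×10⁵ V.
At B: distances to the source charges are 1.86 m, 1.79 m, 1.10 m; V_B = Σ kqᵢ/rᵢ = -1.03×10⁵ V.
ΔV = V_B − V_A = 3.21×10⁴ V.
W_ext = qΔV = (-3.91×10⁻⁶ C)(3.21×10⁴ V) = -0.125 J.

-0.125 J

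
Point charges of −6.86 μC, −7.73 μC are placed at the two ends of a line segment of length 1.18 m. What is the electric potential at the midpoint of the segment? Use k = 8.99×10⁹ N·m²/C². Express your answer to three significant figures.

-2.22×10⁵ V

Electric potential is a scalar, so the contributions from each charge add algebraically: V = Σ kqᵢ/rᵢ.
Each charge is 0.590 m from the midpoint.
V = k[(-6.86×10⁻⁶)/(0.590) + (-7.73×10⁻⁶)/(0.590)] = -2.22×10⁵ V.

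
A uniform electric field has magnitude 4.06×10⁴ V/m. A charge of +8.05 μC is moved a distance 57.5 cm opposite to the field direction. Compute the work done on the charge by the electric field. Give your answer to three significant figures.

The potential change for a displacement 57.5 cm opposite to the field direction is ΔV = +Ed = 2.33×10⁴ V.
W_field = −qΔV = -0.188 J.

-0.188 J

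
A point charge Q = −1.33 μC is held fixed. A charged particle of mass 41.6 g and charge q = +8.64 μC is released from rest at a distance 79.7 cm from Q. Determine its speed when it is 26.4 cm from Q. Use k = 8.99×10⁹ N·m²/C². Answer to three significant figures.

3.55 m/s

Only the electrostatic force acts, so mechanical energy is conserved: ½mv² = U₁ − U₂ = kQq(1/r₁ − 1/r₂).
U₁ − U₂ = (8.99×10⁹ N·m²/C²)(-1.33×10⁻⁶ C)(8.64×10⁻⁶ C)(1/0.797 − 1/0.264) = 0.262 J.
v = √(2·0.262/0.0416) = 3.55 m/s.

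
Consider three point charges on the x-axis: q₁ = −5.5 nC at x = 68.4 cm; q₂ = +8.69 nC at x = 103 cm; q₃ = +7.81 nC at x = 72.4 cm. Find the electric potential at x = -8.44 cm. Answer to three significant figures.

Electric potential is a scalar, so the contributions from each charge add algebraically: V = Σ kqᵢ/rᵢ.
Distances from the field point to each charge: r₁ = 0.768 m, r₂ = 1.11 m, r₃ = 0.808 m.
V = k[(-5.50×10⁻⁹)/(0.768) + (8.69×10⁻⁹)/(1.11) + (7.81×10⁻⁹)/(0.808)] = 92.6 V.

92.6 V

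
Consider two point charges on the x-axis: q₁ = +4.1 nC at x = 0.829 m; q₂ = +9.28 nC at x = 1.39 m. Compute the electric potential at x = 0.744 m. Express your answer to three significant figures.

563 V

Electric potential is a scalar, so the contributions from each charge add algebraically: V = Σ kqᵢ/rᵢ.
Distances from the field point to each charge: r₁ = 0.0850 m, r₂ = 0.646 m.
V = k[(4.10×10⁻⁹)/(0.0850) + (9.28×10⁻⁹)/(0.646)] = 563 V.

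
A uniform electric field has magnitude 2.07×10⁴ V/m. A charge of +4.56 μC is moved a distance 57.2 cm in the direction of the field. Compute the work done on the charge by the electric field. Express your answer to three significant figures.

0.0540 J

The potential change for a displacement 57.2 cm in the direction of the field is ΔV = −Ed = -1.18×10⁴ V.
W_field = −qΔV = 0.0540 J.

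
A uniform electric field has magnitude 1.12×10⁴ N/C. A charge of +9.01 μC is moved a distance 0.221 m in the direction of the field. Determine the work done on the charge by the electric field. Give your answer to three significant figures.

The potential change for a displacement 0.221 m in the direction of the field is ΔV = −Ed = -2480 V.
W_field = −qΔV = 0.0223 J.

0.0223 J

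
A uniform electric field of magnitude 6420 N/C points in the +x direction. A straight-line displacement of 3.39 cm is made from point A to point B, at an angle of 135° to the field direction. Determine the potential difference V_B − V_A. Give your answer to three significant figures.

154 V

Only the component of displacement along E changes the potential: ΔV = −E·d·cosθ.
ΔV = −(6420 V/m)(0.0339 m)cos135° = 154 V.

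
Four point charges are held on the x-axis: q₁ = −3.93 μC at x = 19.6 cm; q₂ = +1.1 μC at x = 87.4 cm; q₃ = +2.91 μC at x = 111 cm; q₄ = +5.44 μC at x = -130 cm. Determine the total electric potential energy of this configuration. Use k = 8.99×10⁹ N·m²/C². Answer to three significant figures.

The assembly work is the sum of pairwise potential energies, U = Σ_{i<j} kqᵢqⱼ/rᵢⱼ.
Pair separations: r₁₂ = 0.678 m, r₁₃ = 0.914 m, r₁₄ = 1.50 m, r₂₃ = 0.236 m, r₂₄ = 2.17 m, r₃₄ = 2.41 m.
Summing all 6 pair terms gives U = -0.0925 J.

-0.0925 J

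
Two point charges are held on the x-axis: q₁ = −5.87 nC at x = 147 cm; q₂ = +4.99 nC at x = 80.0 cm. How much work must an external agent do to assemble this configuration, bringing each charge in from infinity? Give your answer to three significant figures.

The work to assemble the configuration equals its total potential energy, U = Σ kqᵢqⱼ/rᵢⱼ over all pairs.
Pair separations: r₁₂ = 0.670 m.
U = (-3.93×10⁻⁷) = -3.93×10⁻⁷ J.

-3.93×10⁻⁷ J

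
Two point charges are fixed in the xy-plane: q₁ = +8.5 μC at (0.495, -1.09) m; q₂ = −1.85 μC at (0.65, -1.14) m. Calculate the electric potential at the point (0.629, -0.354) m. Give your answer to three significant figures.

8.10×10⁴ V

The total potential is the scalar sum of each charge's contribution, V = Σ kqᵢ/rᵢ.
Distances from the field point to each charge: r₁ = 0.748 m, r₂ = 0.786 m.
V = k[(8.50×10⁻⁶)/(0.748) + (-1.85×10⁻⁶)/(0.786)] = 8.10×10⁴ V.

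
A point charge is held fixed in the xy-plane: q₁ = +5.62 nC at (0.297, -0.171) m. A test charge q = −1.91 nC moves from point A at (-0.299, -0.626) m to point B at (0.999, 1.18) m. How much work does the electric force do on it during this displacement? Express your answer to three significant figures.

-6.53×10⁻⁸ J

The work done by the electric force is W_field = −ΔU = −q(V_B − V_A) = q(V_A − V_B).
At A: distance to the source charge is 0.750 m; V_A = kq₁/r = 67.4 V.
At B: distance to the source charge is 1.52 m; V_B = kq₁/r = 33.2 V.
ΔV = V_B − V_A = -34.2 V.
W_field = −qΔV = −(-1.91×10⁻⁹ C)(-34.2 V) = -6.53×10⁻⁸ J.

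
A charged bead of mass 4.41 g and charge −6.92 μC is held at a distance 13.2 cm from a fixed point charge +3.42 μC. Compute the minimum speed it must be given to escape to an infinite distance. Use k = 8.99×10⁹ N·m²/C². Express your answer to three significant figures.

27.0 m/s

To just escape, total mechanical energy must reach zero at infinity: ½mv²_min + U = 0, so ½mv²_min = −U = |kQq|/r.
|U| = |kQq|/r = (8.99×10⁹ N·m²/C²)(3.42×10⁻⁶)(6.92×10⁻⁶)/(0.132) = 1.61 J.
v_min = √(2|U|/m) = √(2·1.61/4.41×10⁻³) = 27.0 m/s.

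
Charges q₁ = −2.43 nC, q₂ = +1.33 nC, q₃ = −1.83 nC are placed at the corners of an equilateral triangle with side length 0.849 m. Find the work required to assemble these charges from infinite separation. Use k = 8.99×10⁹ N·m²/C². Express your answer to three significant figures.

-1.29×10⁻⁸ J

The assembly work is the sum of pairwise potential energies, U = Σ_{i<j} kqᵢqⱼ/rᵢⱼ.
All three pair separations equal the side length, 0.849 m.
U = (-3.42×10⁻⁸) + (4.71×10⁻⁸) + (-2.58×10⁻⁸) = -1.29×10⁻⁸ J.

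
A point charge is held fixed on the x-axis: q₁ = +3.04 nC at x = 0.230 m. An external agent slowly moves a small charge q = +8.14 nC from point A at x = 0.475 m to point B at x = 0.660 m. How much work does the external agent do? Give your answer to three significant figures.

For quasistatic motion the external work equals the change in potential energy: W_ext = qΔV = q(V_B − V_A).
At A: distance to the source charge is 0.245 m; V_A = kq₁/r = 112 V.
At B: distance to the source charge is 0.430 m; V_B = kq₁/r = 63.6 V.
ΔV = V_B − V_A = -48.0 V.
W_ext = qΔV = (8.14×10⁻⁹ C)(-48.0 V) = -3.91×10⁻⁷ J.

-3.91×10⁻⁷ J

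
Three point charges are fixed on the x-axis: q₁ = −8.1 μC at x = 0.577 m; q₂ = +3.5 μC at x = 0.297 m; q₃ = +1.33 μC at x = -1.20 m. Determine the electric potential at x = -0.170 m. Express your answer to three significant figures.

-1.85×10⁴ V

The total potential is the scalar sum of each charge's contribution, V = Σ kqᵢ/rᵢ.
Distances from the field point to each charge: r₁ = 0.747 m, r₂ = 0.467 m, r₃ = 1.03 m.
V = k[(-8.10×10⁻⁶)/(0.747) + (3.50×10⁻⁶)/(0.467) + (1.33×10⁻⁶)/(1.03)] = -1.85×10⁴ V.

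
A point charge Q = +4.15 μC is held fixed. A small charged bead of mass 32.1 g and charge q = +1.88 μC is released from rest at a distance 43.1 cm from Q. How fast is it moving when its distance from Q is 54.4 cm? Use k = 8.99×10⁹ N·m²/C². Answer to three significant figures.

Only the electrostatic force acts, so mechanical energy is conserved: ½mv² = U₁ − U₂ = kQq(1/r₁ − 1/r₂).
U₁ − U₂ = (8.99×10⁹ N·m²/C²)(4.15×10⁻⁶ C)(1.88×10⁻⁶ C)(1/0.431 − 1/0.544) = 0.0338 J.
v = √(2·0.0338/0.0321) = 1.45 m/s.

1.45 m/s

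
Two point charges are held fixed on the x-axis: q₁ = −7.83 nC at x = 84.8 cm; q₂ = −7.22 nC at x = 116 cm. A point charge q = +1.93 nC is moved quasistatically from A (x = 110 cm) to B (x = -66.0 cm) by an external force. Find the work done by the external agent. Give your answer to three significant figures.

For quasistatic motion the external work equals the change in potential energy: W_ext = qΔV = q(V_B − V_A).
At A: distances to the source charges are 0.252 m, 0.0600 m; V_A = Σ kqᵢ/rᵢ = -1360 V.
At B: distances to the source charges are 1.51 m, 1.82 m; V_B = Σ kqᵢ/rᵢ = -82.3 V.
ΔV = V_B − V_A = 1280 V.
W_ext = qΔV = (1.93×10⁻⁹ C)(1280 V) = 2.47×10⁻⁶ J.

2.47×10⁻⁶ J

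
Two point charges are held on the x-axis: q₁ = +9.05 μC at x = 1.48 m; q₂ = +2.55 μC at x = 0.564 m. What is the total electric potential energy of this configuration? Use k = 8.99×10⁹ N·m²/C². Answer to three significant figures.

The work to assemble the configuration equals its total potential energy, U = Σ kqᵢqⱼ/rᵢⱼ over all pairs.
Pair separations: r₁₂ = 0.916 m.
U = (0.226) = 0.226 J.

0.226 J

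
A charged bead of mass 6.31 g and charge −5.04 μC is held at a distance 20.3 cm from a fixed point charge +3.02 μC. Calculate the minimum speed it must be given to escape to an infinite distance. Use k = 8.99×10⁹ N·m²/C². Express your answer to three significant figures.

To just escape, total mechanical energy must reach zero at infinity: ½mv²_min + U = 0, so ½mv²_min = −U = |kQq|/r.
|U| = |kQq|/r = (8.99×10⁹ N·m²/C²)(3.02×10⁻⁶)(5.04×10⁻⁶)/(0.203) = 0.674 J.
v_min = √(2|U|/m) = √(2·0.674/6.31×10⁻³) = 14.6 m/s.

14.6 m/s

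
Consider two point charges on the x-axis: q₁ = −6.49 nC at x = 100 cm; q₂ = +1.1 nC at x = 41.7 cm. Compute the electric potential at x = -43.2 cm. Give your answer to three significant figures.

The total potential is the scalar sum of each charge's contribution, V = Σ kqᵢ/rᵢ.
Distances from the field point to each charge: r₁ = 1.43 m, r₂ = 0.849 m.
V = k[(-6.49×10⁻⁹)/(1.43) + (1.10×10⁻⁹)/(0.849)] = -29.1 V.

-29.1 V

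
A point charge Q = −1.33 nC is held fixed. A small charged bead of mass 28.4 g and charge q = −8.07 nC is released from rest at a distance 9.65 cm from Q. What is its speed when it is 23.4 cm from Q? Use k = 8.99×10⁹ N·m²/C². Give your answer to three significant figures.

Only the electrostatic force acts, so mechanical energy is conserved: ½mv² = U₁ − U₂ = kQq(1/r₁ − 1/r₂).
U₁ − U₂ = (8.99×10⁹ N·m²/C²)(-1.33×10⁻⁹ C)(-8.07×10⁻⁹ C)(1/0.0965 − 1/0.234) = 5.88×10⁻⁷ J.
v = √(2·5.88×10⁻⁷/0.0284) = 6.43×10⁻³ m/s.

6.43×10⁻³ m/s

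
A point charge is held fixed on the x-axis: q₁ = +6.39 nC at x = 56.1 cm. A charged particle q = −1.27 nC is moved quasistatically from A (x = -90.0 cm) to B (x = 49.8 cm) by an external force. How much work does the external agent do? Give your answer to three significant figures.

For quasistatic motion the external work equals the change in potential energy: W_ext = qΔV = q(V_B − V_A).
At A: distance to the source charge is 1.46 m; V_A = kq₁/r = 39.3 V.
At B: distance to the source charge is 0.0630 m; V_B = kq₁/r = 912 V.
ΔV = V_B − V_A = 873 V.
W_ext = qΔV = (-1.27×10⁻⁹ C)(873 V) = -1.11×10⁻⁶ J.

-1.11×10⁻⁶ J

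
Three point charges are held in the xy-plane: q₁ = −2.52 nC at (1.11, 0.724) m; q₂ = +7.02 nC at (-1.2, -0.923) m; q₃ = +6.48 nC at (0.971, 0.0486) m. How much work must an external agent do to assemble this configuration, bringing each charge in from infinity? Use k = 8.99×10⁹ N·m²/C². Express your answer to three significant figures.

The assembly work is the sum of pairwise potential energies, U = Σ_{i<j} kqᵢqⱼ/rᵢⱼ.
Pair separations: r₁₂ = 2.84 m, r₁₃ = 0.690 m, r₂₃ = 2.38 m.
U = (-5.61×10⁻⁸) + (-2.13×10⁻⁷) + (1.72×10⁻⁷) = -9.70×10⁻⁸ J.

-9.70×10⁻⁸ J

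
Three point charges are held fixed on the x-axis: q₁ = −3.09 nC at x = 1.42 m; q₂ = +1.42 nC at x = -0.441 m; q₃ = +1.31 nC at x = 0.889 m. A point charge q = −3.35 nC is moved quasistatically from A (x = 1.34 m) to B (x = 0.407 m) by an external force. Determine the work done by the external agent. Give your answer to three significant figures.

For quasistatic motion the external work equals the change in potential energy: W_ext = qΔV = q(V_B − V_A).
At A: distances to the source charges are 0.0800 m, 1.78 m, 0.451 m; V_A = Σ kqᵢ/rᵢ = -314 V.
At B: distances to the source charges are 1.01 m, 0.848 m, 0.482 m; V_B = Σ kqᵢ/rᵢ = 12.1 V.
ΔV = V_B − V_A = 326 V.
W_ext = qΔV = (-3.35×10⁻⁹ C)(326 V) = -1.09×10⁻⁶ J.

-1.09×10⁻⁶ J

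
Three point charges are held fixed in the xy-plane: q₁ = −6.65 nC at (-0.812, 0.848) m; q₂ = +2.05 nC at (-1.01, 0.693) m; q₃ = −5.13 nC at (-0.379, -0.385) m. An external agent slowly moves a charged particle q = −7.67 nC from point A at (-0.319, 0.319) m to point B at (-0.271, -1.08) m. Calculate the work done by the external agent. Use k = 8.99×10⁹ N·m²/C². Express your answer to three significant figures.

-2.97×10⁻⁷ J

For quasistatic motion the external work equals the change in potential energy: W_ext = qΔV = q(V_B − V_A).
At A: distances to the source charges are 0.723 m, 0.786 m, 0.707 m; V_A = Σ kqᵢ/rᵢ = -124 V.
At B: distances to the source charges are 2.00 m, 1.92 m, 0.703 m; V_B = Σ kqᵢ/rᵢ = -85.8 V.
ΔV = V_B − V_A = 38.7 V.
W_ext = qΔV = (-7.67×10⁻⁹ C)(38.7 V) = -2.97×10⁻⁷ J.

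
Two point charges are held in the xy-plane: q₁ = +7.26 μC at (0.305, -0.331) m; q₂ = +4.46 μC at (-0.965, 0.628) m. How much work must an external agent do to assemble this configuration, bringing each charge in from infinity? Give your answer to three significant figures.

The assembly work is the sum of pairwise potential energies, U = Σ_{i<j} kqᵢqⱼ/rᵢⱼ.
Pair separations: r₁₂ = 1.59 m.
U = (0.183) = 0.183 J.

0.183 J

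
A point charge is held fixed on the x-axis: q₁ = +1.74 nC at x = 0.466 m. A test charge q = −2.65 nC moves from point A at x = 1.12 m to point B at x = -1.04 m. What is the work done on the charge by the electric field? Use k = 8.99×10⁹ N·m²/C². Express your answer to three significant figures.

-3.59×10⁻⁸ J

The work done by the electric force is W_field = −ΔU = −q(V_B − V_A) = q(V_A − V_B).
At A: distance to the source charge is 0.654 m; V_A = kq₁/r = 23.9 V.
At B: distance to the source charge is 1.51 m; V_B = kq₁/r = 10.4 V.
ΔV = V_B − V_A = -13.5 V.
W_field = −qΔV = −(-2.65×10⁻⁹ C)(-13.5 V) = -3.59×10⁻⁸ J.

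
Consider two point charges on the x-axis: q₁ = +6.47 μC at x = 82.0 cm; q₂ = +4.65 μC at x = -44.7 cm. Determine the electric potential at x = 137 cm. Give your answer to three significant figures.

1.29×10⁵ V

Electric potential is a scalar, so the contributions from each charge add algebraically: V = Σ kqᵢ/rᵢ.
Distances from the field point to each charge: r₁ = 0.550 m, r₂ = 1.82 m.
V = k[(6.47×10⁻⁶)/(0.550) + (4.65×10⁻⁶)/(1.82)] = 1.29×10⁵ V.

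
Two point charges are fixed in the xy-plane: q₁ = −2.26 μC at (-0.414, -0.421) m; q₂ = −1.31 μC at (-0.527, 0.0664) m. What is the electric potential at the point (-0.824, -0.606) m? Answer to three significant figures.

-6.12×10⁴ V

Electric potential is a scalar, so the contributions from each charge add algebraically: V = Σ kqᵢ/rᵢ.
Distances from the field point to each charge: r₁ = 0.450 m, r₂ = 0.735 m.
V = k[(-2.26×10⁻⁶)/(0.450) + (-1.31×10⁻⁶)/(0.735)] = -6.12×10⁴ V.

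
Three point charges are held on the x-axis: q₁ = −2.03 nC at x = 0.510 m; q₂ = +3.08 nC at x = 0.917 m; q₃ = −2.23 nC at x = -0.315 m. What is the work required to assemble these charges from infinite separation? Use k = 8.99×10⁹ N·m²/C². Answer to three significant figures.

-1.39×10⁻⁷ J

The work to assemble the configuration equals its total potential energy, U = Σ kqᵢqⱼ/rᵢⱼ over all pairs.
Pair separations: r₁₂ = 0.407 m, r₁₃ = 0.825 m, r₂₃ = 1.23 m.
U = (-1.38×10⁻⁷) + (4.93×10⁻⁸) + (-5.01×10⁻⁸) = -1.39×10⁻⁷ J.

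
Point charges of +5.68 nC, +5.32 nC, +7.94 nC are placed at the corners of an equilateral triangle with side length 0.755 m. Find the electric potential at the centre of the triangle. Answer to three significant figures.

Electric potential is a scalar, so the contributions from each charge add algebraically: V = Σ kqᵢ/rᵢ.
The distance from each vertex to the centroid is a/√3 = 0.436 m.
V = k[(5.68×10⁻⁹)/(0.436) + (5.32×10⁻⁹)/(0.436) + (7.94×10⁻⁹)/(0.436)] = 391 V.

391 V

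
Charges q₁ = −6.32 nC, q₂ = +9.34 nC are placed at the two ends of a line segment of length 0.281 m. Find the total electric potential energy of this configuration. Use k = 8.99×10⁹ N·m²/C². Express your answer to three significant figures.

-1.89×10⁻⁶ J

The work to assemble the configuration equals its total potential energy, U = Σ kqᵢqⱼ/rᵢⱼ over all pairs.
The separation is r = 0.281 m.
U = (-1.89×10⁻⁶) = -1.89×10⁻⁶ J.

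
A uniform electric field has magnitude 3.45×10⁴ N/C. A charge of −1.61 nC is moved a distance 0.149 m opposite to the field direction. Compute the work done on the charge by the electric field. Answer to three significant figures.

The potential change for a displacement 0.149 m opposite to the field direction is ΔV = +Ed = 5140 V.
W_field = −qΔV = 8.28×10⁻⁶ J.

8.28×10⁻⁶ J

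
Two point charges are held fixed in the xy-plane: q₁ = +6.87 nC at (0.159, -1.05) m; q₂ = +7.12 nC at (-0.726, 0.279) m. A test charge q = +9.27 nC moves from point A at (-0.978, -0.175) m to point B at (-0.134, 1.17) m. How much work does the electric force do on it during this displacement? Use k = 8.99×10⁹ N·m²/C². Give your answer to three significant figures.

7.31×10⁻⁷ J

The work done by the electric force is W_field = −ΔU = −q(V_B − V_A) = q(V_A − V_B).
At A: distances to the source charges are 1.43 m, 0.519 m; V_A = Σ kqᵢ/rᵢ = 166 V.
At B: distances to the source charges are 2.24 m, 1.07 m; V_B = Σ kqᵢ/rᵢ = 87.4 V.
ΔV = V_B − V_A = -78.9 V.
W_field = −qΔV = −(9.27×10⁻⁹ C)(-78.9 V) = 7.31×10⁻⁷ J.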